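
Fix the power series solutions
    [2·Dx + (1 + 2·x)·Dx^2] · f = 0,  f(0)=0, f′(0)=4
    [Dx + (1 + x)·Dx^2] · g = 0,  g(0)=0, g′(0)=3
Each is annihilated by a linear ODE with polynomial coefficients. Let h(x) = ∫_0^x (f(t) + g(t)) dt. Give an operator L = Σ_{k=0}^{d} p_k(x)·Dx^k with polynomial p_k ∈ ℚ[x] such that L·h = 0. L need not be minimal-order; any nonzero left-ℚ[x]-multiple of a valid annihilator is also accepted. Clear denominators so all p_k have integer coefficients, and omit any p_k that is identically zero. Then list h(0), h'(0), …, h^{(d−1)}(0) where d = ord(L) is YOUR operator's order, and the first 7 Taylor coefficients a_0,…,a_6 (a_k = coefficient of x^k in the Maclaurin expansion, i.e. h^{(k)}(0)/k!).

L = 4·Dx^2 + (6 + 8·x)·Dx^3 + (1 + 3·x + 2·x^2)·Dx^4  (order 4).
h: a_k = 0, 0, 7/2, -11/6, 19/12, -7/4, 67/30, …
ICs: h(0) = 0, h′(0) = 0, h′′(0) = 7, h′′′(0) = -11.

f: a_k = 0, 4, -4, 16/3, -8, 64/5, -64/3, …
g: a_k = 0, 3, -3/2, 1, -3/4, 3/5, -1/2, …
h₀=f+g: left-lcm gives L₀, ord ≤ 4.
h=∫₀ˣh₀: take L = L₀·Dx.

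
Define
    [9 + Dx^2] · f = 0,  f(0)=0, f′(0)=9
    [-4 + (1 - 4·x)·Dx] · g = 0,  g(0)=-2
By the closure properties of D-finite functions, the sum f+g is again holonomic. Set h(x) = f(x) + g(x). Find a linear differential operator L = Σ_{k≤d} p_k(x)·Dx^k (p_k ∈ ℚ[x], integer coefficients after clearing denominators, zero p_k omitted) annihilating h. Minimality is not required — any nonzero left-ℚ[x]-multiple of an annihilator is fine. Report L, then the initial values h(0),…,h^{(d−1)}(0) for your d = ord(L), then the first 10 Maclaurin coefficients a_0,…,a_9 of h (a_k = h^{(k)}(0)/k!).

L = (-3780 + 2592·x - 5184·x^2) + (369 - 2124·x + 3888·x^2 - 5184·x^3)·Dx + (-420 + 288·x - 576·x^2)·Dx^2 + (41 - 236·x + 432·x^2 - 576·x^3)·Dx^3  (order 3).
h: a_k = -2, 1, -32, -283/2, -512, -81677/40, -8192, -18350809/560, -131072, -2348809511/4480, …
ICs: h(0) = -2, h′(0) = 1, h′′(0) = -64.

f: a_k = 0, 9, 0, -27/2, 0, 243/40, 0, -729/560, 0, 729/4480, …
g: a_k = -2, -8, -32, -128, -512, -2048, -8192, -32768, -131072, -524288, …
L₀ := lclm(L_f,L_g); ord L₀ ≤ 2+1.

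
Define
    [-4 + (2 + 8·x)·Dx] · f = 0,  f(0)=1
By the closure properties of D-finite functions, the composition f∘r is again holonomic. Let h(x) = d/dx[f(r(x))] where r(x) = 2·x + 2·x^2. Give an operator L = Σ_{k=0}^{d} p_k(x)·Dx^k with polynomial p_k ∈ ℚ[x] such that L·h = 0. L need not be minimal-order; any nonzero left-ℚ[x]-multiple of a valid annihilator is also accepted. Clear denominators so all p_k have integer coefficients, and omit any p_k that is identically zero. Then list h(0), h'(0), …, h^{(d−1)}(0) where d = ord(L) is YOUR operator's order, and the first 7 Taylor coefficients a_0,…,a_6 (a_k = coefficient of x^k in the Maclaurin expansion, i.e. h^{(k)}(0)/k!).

f: a_k = 1, 2, -2, 4, -10, 28, -84, …
h₀=f(r): pull back L_f along r ⇒ L₀.
Derive L from L₀ (diff closure).
L = -2 + (-1 - 10·x - 24·x^2 - 16·x^3)·Dx  (order 1).
h: a_k = 4, -8, 48, -288, 1760, -10944, 68992, …
ICs: h(0) = 4.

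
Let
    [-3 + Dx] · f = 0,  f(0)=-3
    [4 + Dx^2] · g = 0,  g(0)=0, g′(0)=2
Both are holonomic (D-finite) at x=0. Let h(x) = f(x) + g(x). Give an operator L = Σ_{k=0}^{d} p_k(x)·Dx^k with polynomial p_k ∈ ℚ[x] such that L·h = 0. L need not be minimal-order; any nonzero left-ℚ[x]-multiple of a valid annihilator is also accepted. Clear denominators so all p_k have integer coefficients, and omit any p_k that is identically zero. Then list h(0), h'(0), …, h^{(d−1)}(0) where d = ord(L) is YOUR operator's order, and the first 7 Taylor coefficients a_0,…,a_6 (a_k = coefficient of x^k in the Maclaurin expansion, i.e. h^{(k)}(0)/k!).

f: a_k = -3, -9, -27/2, -27/2, -81/8, -243/40, -243/80, …
g: a_k = 0, 2, 0, -4/3, 0, 4/15, 0, …
Sum ⇒ L₀ = lclm(L_f,L_g) in ℚ(x)⟨Dx⟩.
L = -12 + 4·Dx - 3·Dx^2 + Dx^3  (order 3).
h: a_k = -3, -7, -27/2, -89/6, -81/8, -697/120, -243/80, …
ICs: h(0) = -3, h′(0) = -7, h′′(0) = -27.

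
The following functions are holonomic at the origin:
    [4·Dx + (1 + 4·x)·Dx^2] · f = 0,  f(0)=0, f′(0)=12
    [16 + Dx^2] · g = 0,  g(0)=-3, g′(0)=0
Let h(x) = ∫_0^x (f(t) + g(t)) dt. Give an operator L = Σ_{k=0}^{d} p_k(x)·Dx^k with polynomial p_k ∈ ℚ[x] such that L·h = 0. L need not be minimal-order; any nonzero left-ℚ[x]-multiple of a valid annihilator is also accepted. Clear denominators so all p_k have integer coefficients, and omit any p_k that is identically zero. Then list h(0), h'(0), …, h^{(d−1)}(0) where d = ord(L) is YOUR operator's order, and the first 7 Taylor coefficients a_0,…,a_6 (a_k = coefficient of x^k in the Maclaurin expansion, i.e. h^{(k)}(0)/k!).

f: a_k = 0, 12, -24, 64, -192, 3072/5, -2048, …
g: a_k = -3, 0, 24, 0, -32, 0, 256/15, …
Sum ⇒ L₀ = lclm(L_f,L_g) in ℚ(x)⟨Dx⟩.
∫: right-multiply L₀ by Dx.
L = (448 + 512·x + 1024·x^2)·Dx^2 + (48 + 320·x + 768·x^2 + 1024·x^3)·Dx^3 + (28 + 32·x + 64·x^2)·Dx^4 + (3 + 20·x + 48·x^2 + 64·x^3)·Dx^5  (order 5).
h: a_k = 0, -3, 6, 0, 16, -224/5, 512/5, …
ICs: h(0) = 0, h′(0) = -3, h′′(0) = 12, h′′′(0) = 0, h′′′′(0) = 384.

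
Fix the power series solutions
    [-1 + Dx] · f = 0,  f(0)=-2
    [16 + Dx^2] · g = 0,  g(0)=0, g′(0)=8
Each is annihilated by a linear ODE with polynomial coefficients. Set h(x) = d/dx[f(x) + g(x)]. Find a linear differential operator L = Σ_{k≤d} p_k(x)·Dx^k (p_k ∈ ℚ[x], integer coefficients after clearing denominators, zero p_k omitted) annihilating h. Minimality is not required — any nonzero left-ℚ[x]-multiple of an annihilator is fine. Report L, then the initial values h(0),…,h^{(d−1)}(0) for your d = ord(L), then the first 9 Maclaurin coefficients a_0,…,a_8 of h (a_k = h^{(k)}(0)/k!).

L = 16 - 16·Dx + Dx^2 - Dx^3  (order 3).
h: a_k = 6, -2, -65, -1/3, 341/4, -1/60, -3277/72, -1/2520, 4161/320, …
ICs: h(0) = 6, h′(0) = -2, h′′(0) = -130.

f: a_k = -2, -2, -1, -1/3, -1/12, -1/60, -1/360, -1/2520, -1/20160, …
g: a_k = 0, 8, 0, -64/3, 0, 256/15, 0, -2048/315, 0, …
f+g: L₀ = lclm(L_f,L_g), ord ≤ 1+2.
h=h₀': d/dx-closure on L₀ ⇒ L.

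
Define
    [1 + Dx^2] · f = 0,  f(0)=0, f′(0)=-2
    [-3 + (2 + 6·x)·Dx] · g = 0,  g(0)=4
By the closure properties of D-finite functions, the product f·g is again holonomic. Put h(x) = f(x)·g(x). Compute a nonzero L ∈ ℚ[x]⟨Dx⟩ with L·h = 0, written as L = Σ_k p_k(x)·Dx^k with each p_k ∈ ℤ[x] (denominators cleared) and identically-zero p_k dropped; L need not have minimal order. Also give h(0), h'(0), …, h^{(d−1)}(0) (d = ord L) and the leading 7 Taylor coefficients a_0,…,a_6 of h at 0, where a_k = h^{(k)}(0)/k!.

f: a_k = 0, -2, 0, 1/3, 0, -1/60, 0, …
g: a_k = 4, 6, -9/2, 27/4, -405/32, 1701/64, -15309/256, …
L₀ := L_f ⊗_s L_g (sym. prod.), ord ≤ 2.
L = (31 + 24·x + 36·x^2) + (-12 - 36·x)·Dx + (4 + 24·x + 36·x^2)·Dx^2  (order 2).
h: a_k = 0, -8, -12, 31/3, -23/2, 5699/240, -8161/160, …
ICs: h(0) = 0, h′(0) = -8.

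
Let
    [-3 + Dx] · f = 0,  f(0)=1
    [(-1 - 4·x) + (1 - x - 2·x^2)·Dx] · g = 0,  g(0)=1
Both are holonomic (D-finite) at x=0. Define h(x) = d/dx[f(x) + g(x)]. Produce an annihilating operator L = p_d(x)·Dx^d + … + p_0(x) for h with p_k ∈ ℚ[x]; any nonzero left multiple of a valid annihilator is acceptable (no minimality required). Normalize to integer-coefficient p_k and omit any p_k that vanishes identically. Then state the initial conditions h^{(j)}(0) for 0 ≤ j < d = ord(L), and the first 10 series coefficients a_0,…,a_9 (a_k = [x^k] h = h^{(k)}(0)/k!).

L = (12 + 126·x + 144·x^2 + 336·x^3 + 144·x^4) + (-7 - 42·x - 81·x^2 - 88·x^3 + 60·x^4 + 48·x^5)·Dx + (1 + 11·x^2 - 8·x^3 - 36·x^4 - 16·x^5)·Dx^2  (order 2).
h: a_k = 4, 15, 57/2, 115/2, 921/8, 10563/40, 47843/80, 766809/560, 13751307/4480, 30599129/4480, …
ICs: h(0) = 4, h′(0) = 15.

f: a_k = 1, 3, 9/2, 9/2, 27/8, 81/40, 81/80, 243/560, 729/4480, 243/4480, …
g: a_k = 1, 1, 3, 5, 11, 21, 43, 85, 171, 341, …
h₀=f+g: left-lcm gives L₀, ord ≤ 2.
Derive L from L₀ (diff closure).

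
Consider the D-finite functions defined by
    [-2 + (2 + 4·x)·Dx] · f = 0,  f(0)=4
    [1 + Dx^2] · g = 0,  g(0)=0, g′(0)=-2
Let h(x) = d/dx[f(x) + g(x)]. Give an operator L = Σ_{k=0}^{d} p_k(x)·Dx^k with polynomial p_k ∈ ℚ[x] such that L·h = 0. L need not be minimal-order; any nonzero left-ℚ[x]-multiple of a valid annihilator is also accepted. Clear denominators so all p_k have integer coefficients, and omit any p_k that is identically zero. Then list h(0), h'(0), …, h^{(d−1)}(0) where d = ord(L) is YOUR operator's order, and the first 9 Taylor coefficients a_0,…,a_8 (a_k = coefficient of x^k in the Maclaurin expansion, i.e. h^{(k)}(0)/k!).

f: a_k = 4, 4, -2, 2, -5/2, 7/2, -21/4, 33/4, -429/32, …
g: a_k = 0, -2, 0, 1/3, 0, -1/60, 0, 1/2520, 0, …
L₀ := lclm(L_f,L_g); ord L₀ ≤ 1+2.
Derive L from L₀ (diff closure).
L = (-4 - x - x^2) + (-1 - 3·x - 3·x^2 - 2·x^3)·Dx + (-4 - x - x^2)·Dx^2 + (-1 - 3·x - 3·x^2 - 2·x^3)·Dx^3  (order 3).
h: a_k = 2, -4, 7, -10, 209/12, -63/2, 20791/360, -429/4, 4054049/20160, …
ICs: h(0) = 2, h′(0) = -4, h′′(0) = 14.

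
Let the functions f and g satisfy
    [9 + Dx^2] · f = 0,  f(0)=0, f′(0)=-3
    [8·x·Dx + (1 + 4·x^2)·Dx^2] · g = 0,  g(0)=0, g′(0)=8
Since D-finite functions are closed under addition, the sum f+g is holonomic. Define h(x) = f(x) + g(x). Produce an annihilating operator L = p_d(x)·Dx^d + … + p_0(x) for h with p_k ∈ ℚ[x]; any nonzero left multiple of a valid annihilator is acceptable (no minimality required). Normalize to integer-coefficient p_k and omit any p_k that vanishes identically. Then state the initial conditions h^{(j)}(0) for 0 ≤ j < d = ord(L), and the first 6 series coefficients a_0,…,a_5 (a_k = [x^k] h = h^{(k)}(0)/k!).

f: a_k = 0, -3, 0, 9/2, 0, -81/40, …
g: a_k = 0, 8, 0, -32/3, 0, 128/5, …
L₀ := lclm(L_f,L_g); ord L₀ ≤ 2+2.
L = (-2808·x + 19008·x^3 + 10368·x^5)·Dx + (9 + 1548·x^2 + 7344·x^4 + 5184·x^6)·Dx^2 + (-312·x + 2112·x^3 + 1152·x^5)·Dx^3 + (1 + 172·x^2 + 816·x^4 + 576·x^6)·Dx^4  (order 4).
h: a_k = 0, 5, 0, -37/6, 0, 943/40, …
ICs: h(0) = 0, h′(0) = 5, h′′(0) = 0, h′′′(0) = -37.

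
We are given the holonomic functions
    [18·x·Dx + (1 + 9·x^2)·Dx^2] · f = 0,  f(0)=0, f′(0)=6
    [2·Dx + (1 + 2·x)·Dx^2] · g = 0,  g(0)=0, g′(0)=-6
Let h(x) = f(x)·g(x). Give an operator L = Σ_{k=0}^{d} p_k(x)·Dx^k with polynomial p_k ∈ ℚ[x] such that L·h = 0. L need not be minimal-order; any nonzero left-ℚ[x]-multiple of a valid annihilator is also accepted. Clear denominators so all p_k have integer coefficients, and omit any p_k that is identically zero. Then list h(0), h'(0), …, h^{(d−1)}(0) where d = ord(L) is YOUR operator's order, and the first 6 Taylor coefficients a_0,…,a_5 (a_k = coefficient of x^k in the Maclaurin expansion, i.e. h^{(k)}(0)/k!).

L = (792 + 3024·x + 22680·x^2 + 102384·x^3 + 174960·x^4 + 151632·x^5 + 104976·x^7)·Dx + (332 + 4752·x + 28908·x^2 + 127008·x^3 + 351216·x^4 + 542376·x^5 + 408240·x^6 + 157464·x^7 + 367416·x^8)·Dx^2 + (44 + 916·x + 6696·x^2 + 27252·x^3 + 85860·x^4 + 193428·x^5 + 279936·x^6 + 224532·x^7 + 157464·x^8 + 209952·x^9)·Dx^3 + (10 + 76·x + 418·x^2 + 1728·x^3 + 5391·x^4 + 12960·x^5 + 24948·x^6 + 34992·x^7 + 29889·x^8 + 26244·x^9 + 26244·x^10)·Dx^4  (order 4).
h: a_k = 0, 0, -36, 36, 60, -36, …
ICs: h(0) = 0, h′(0) = 0, h′′(0) = -72, h′′′(0) = 216.

f: a_k = 0, 6, 0, -18, 0, 486/5, …
g: a_k = 0, -6, 6, -8, 12, -96/5, …
L₀ := L_f ⊗_s L_g (sym. prod.), ord ≤ 4.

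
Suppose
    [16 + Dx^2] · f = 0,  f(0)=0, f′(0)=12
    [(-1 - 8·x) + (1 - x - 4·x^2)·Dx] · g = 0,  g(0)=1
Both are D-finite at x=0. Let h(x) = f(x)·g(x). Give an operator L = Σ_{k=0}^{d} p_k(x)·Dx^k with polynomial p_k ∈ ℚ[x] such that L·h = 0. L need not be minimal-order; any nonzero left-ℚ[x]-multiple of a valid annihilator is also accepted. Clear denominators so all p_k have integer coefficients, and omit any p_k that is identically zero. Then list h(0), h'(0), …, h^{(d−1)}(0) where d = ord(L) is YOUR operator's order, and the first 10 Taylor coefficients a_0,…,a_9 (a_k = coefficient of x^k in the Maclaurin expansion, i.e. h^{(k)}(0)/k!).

L = (-8 + 16·x + 64·x^2) + (2 + 16·x)·Dx + (-1 + x + 4·x^2)·Dx^2  (order 2).
h: a_k = 0, 12, 12, 28, 76, 1068/5, 2588/5, 143036/105, 360428/105, 8395196/945, …
ICs: h(0) = 0, h′(0) = 12.

f: a_k = 0, 12, 0, -32, 0, 128/5, 0, -1024/105, 0, 2048/945, …
g: a_k = 1, 1, 5, 9, 29, 65, 181, 441, 1165, 2929, …
L₀ := L_f ⊗_s L_g (sym. prod.), ord ≤ 2.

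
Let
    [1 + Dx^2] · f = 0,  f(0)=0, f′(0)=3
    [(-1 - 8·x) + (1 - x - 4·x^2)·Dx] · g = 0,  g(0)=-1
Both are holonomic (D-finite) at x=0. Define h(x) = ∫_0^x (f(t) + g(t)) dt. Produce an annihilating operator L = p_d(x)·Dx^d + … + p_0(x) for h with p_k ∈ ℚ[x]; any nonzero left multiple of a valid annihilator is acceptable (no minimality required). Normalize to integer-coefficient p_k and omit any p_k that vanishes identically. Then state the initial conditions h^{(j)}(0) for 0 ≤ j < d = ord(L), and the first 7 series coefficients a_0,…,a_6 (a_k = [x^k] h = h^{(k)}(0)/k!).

f: a_k = 0, 3, 0, -1/2, 0, 1/40, 0, …
g: a_k = -1, -1, -5, -9, -29, -65, -181, …
h₀=f+g: left-lcm gives L₀, ord ≤ 3.
∫: right-multiply L₀ by Dx.
L = (-55 - 486·x - 553·x^2 - 1488·x^3 - 80·x^4 - 128·x^5)·Dx + (11 + 11·x + 23·x^2 - 169·x^3 - 348·x^4 - 48·x^5 - 64·x^6)·Dx^2 + (-55 - 486·x - 553·x^2 - 1488·x^3 - 80·x^4 - 128·x^5)·Dx^3 + (11 + 11·x + 23·x^2 - 169·x^3 - 348·x^4 - 48·x^5 - 64·x^6)·Dx^4  (order 4).
h: a_k = 0, -1, 1, -5/3, -19/8, -29/5, -2599/240, …
ICs: h(0) = 0, h′(0) = -1, h′′(0) = 2, h′′′(0) = -10.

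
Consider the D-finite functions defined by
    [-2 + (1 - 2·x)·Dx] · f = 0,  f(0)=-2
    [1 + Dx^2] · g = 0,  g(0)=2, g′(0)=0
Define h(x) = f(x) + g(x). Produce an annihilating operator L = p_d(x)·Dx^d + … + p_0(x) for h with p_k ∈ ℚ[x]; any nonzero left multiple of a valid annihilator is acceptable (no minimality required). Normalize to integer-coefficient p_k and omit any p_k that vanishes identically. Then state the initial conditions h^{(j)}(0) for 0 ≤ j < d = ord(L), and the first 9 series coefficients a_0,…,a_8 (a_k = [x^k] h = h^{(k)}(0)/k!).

L = (50 - 8·x + 8·x^2) + (-9 + 22·x - 12·x^2 + 8·x^3)·Dx + (50 - 8·x + 8·x^2)·Dx^2 + (-9 + 22·x - 12·x^2 + 8·x^3)·Dx^3  (order 3).
h: a_k = 0, -4, -9, -16, -383/12, -64, -46081/360, -256, -10321919/20160, …
ICs: h(0) = 0, h′(0) = -4, h′′(0) = -18.

f: a_k = -2, -4, -8, -16, -32, -64, -128, -256, -512, …
g: a_k = 2, 0, -1, 0, 1/12, 0, -1/360, 0, 1/20160, …
h₀=f+g: left-lcm gives L₀, ord ≤ 3.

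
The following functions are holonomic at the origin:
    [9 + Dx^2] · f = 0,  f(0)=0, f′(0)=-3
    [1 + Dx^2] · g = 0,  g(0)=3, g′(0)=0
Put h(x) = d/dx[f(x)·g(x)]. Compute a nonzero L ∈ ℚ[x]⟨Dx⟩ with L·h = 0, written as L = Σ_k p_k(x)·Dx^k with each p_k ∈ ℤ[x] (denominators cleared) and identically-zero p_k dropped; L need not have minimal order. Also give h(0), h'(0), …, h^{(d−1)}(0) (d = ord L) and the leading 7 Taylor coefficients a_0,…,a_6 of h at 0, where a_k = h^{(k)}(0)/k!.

f: a_k = 0, -3, 0, 9/2, 0, -81/40, 0, …
g: a_k = 3, 0, -3/2, 0, 1/8, 0, -1/240, …
Product ⇒ symmetric product L₀, ord ≤ 4.
h=h₀': d/dx-closure on L₀ ⇒ L.
L = 64 + 20·Dx^2 + Dx^4  (order 4).
h: a_k = -9, 0, 54, 0, -66, 0, 172/5, …
ICs: h(0) = -9, h′(0) = 0, h′′(0) = 108, h′′′(0) = 0.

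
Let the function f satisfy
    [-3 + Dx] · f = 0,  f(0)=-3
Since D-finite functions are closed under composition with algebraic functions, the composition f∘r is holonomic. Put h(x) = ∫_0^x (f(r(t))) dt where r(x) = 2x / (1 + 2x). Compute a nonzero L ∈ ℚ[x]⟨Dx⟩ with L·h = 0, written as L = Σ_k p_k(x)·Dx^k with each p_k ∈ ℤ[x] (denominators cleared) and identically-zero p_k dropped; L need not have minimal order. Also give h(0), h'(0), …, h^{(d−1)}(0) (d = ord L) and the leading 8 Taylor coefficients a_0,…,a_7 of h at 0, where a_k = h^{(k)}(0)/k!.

f: a_k = -3, -9, -27/2, -27/2, -81/8, -243/40, -243/80, -729/560, …
Substitute x→r, Dx→(1/r')Dx; clear ⇒ L₀.
Integrate: L := L₀·Dx.
L = -6·Dx + (1 + 4·x + 4·x^2)·Dx^2  (order 2).
h: a_k = 0, -3, -9, -6, 9, -18/5, -42/5, 828/35, …
ICs: h(0) = 0, h′(0) = -3.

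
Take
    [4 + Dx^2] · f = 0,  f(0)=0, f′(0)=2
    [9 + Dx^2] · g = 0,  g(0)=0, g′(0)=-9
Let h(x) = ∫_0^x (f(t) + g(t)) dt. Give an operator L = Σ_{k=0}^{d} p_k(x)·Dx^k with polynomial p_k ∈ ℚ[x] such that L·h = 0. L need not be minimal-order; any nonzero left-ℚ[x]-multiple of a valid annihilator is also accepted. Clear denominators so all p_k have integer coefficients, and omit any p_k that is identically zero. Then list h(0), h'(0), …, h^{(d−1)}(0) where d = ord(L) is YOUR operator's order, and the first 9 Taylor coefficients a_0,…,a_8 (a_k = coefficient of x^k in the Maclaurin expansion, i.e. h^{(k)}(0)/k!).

L = 36·Dx + 13·Dx^3 + Dx^5  (order 5).
h: a_k = 0, 0, -7/2, 0, 73/24, 0, -697/720, 0, 919/5760, …
ICs: h(0) = 0, h′(0) = 0, h′′(0) = -7, h′′′(0) = 0, h′′′′(0) = 73.

f: a_k = 0, 2, 0, -4/3, 0, 4/15, 0, -8/315, 0, …
g: a_k = 0, -9, 0, 27/2, 0, -243/40, 0, 729/560, 0, …
f+g: L₀ = lclm(L_f,L_g), ord ≤ 2+2.
∫: right-multiply L₀ by Dx.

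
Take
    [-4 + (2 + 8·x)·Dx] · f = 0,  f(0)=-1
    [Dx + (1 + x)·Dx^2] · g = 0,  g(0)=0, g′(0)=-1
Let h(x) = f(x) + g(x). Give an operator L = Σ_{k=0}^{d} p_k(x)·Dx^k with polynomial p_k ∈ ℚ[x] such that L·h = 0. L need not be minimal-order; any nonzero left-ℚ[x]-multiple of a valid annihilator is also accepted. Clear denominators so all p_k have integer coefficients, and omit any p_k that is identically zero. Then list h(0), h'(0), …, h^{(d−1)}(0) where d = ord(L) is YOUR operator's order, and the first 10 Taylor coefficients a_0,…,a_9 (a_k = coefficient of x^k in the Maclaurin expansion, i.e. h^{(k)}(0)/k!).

f: a_k = -1, -2, 2, -4, 10, -28, 84, -264, 858, -2860, …
g: a_k = 0, -1, 1/2, -1/3, 1/4, -1/5, 1/6, -1/7, 1/8, -1/9, …
L₀ := lclm(L_f,L_g); ord L₀ ≤ 1+2.
L = (-8 + 4·x)·Dx + (-10 - 8·x + 20·x^2)·Dx^2 + (-1 - 3·x + 6·x^2 + 8·x^3)·Dx^3  (order 3).
h: a_k = -1, -3, 5/2, -13/3, 41/4, -141/5, 505/6, -1849/7, 6865/8, -25741/9, …
ICs: h(0) = -1, h′(0) = -3, h′′(0) = 5.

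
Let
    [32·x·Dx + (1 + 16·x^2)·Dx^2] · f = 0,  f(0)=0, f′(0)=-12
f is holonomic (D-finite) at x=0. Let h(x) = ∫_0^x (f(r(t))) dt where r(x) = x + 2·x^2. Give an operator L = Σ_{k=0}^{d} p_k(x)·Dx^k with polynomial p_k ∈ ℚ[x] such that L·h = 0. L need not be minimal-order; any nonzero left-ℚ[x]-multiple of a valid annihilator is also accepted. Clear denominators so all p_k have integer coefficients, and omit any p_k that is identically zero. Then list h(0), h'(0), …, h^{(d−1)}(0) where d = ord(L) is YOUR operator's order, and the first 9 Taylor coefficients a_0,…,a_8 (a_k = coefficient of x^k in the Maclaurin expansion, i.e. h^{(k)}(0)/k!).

f: a_k = 0, -12, 0, 64, 0, -3072/5, 0, 49152/7, 0, …
L₀ from L_f via x↦r, Dx↦r'^{-1}Dx.
∫: right-multiply L₀ by Dx.
L = (-4 + 32·x + 256·x^2 + 768·x^3 + 768·x^4)·Dx^2 + (1 + 4·x + 16·x^2 + 128·x^3 + 320·x^4 + 256·x^5)·Dx^3  (order 3).
h: a_k = 0, 0, -6, -8, 16, 384/5, 128/5, -5632/7, -15360/7, …
ICs: h(0) = 0, h′(0) = 0, h′′(0) = -12.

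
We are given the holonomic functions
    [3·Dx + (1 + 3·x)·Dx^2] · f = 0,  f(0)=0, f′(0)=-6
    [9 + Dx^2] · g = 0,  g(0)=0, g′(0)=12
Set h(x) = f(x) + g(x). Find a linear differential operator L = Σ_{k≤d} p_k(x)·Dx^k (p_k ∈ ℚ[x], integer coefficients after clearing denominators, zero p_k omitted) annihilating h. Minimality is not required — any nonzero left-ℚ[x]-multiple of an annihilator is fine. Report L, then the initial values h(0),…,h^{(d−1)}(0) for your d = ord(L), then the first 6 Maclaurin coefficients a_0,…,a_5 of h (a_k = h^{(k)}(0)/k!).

L = (63 + 54·x + 81·x^2)·Dx + (9 + 45·x + 81·x^2 + 81·x^3)·Dx^2 + (7 + 6·x + 9·x^2)·Dx^3 + (1 + 5·x + 9·x^2 + 9·x^3)·Dx^4  (order 4).
h: a_k = 0, 6, 9, -36, 81/2, -891/10, …
ICs: h(0) = 0, h′(0) = 6, h′′(0) = 18, h′′′(0) = -216.

f: a_k = 0, -6, 9, -18, 81/2, -486/5, …
g: a_k = 0, 12, 0, -18, 0, 81/10, …
L₀ := lclm(L_f,L_g); ord L₀ ≤ 2+2.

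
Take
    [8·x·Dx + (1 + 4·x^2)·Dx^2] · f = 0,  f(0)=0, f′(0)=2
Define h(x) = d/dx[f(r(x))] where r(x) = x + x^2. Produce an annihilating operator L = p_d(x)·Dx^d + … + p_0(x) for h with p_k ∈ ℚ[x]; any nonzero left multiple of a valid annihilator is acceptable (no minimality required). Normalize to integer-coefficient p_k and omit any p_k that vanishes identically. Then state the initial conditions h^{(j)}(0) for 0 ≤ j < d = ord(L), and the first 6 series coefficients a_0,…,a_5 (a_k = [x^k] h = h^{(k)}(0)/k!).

L = (-2 + 8·x + 32·x^2 + 48·x^3 + 24·x^4) + (1 + 2·x + 4·x^2 + 16·x^3 + 20·x^4 + 8·x^5)·Dx  (order 1).
h: a_k = 2, 4, -8, -32, -8, 176, …
ICs: h(0) = 2.

f: a_k = 0, 2, 0, -8/3, 0, 32/5, …
f∘r: x↦r, Dx↦Dx/r' in L_f ⇒ L₀.
Derive L from L₀ (diff closure).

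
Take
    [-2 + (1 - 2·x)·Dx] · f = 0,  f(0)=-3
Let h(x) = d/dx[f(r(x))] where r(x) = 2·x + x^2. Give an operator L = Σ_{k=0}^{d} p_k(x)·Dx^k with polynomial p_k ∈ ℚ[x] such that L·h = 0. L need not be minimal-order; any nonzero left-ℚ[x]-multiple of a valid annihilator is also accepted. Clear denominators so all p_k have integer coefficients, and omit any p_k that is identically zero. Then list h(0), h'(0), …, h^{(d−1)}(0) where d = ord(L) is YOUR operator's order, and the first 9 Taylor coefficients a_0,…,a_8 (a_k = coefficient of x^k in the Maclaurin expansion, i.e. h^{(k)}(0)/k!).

f: a_k = -3, -6, -12, -24, -48, -96, -192, -384, -768, …
Substitute x→r, Dx→(1/r')Dx; clear ⇒ L₀.
Differentiate: ansatz ord ≤ ord L₀ ⇒ L.
L = (9 + 12·x + 6·x^2) + (-1 + 3·x + 6·x^2 + 2·x^3)·Dx  (order 1).
h: a_k = -12, -108, -720, -4272, -23760, -126864, -658560, -3348864, -16763328, …
ICs: h(0) = -12.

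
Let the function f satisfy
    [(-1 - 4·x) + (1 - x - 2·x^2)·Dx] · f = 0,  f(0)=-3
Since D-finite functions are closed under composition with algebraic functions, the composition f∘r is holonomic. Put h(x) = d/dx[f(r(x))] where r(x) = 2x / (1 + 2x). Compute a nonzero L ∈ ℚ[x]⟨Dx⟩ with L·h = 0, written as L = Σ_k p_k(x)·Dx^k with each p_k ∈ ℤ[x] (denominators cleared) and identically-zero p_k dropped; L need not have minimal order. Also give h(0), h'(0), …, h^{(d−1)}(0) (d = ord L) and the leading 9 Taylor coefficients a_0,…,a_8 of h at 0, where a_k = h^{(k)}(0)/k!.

f: a_k = -3, -3, -9, -15, -33, -63, -129, -255, -513, …
h₀=f(r): pull back L_f along r ⇒ L₀.
h₀' ⇒ L via d/dx closure of L₀.
L = (8 + 48·x + 288·x^2 + 320·x^3) + (-1 - 14·x - 36·x^2 + 56·x^3 + 160·x^4)·Dx  (order 1).
h: a_k = -6, -48, 0, -768, 1920, -13824, 53760, -270336, 1161216, …
ICs: h(0) = -6.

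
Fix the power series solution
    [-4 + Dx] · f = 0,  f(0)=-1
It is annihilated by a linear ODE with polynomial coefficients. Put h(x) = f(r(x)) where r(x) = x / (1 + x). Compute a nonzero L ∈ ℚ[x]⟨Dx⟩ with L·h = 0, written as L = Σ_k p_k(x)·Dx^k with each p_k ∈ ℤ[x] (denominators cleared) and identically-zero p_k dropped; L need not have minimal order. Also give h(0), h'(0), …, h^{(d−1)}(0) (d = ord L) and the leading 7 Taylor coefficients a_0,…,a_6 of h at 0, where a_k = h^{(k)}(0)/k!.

f: a_k = -1, -4, -8, -32/3, -32/3, -128/15, -256/45, …
h₀=f(r): pull back L_f along r ⇒ L₀.
L = -4 + (1 + 2·x + x^2)·Dx  (order 1).
h: a_k = -1, -4, -4, 4/3, 4/3, -28/15, 44/45, …
ICs: h(0) = -1.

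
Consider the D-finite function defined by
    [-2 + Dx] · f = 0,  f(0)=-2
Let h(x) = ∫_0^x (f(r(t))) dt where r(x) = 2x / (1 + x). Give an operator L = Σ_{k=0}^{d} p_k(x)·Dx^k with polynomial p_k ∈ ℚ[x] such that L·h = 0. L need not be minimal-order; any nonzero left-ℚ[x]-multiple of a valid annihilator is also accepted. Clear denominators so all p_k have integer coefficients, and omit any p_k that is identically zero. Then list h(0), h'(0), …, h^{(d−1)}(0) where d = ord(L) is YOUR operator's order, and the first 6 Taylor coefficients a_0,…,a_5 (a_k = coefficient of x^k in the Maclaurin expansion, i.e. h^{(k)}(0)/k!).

L = -4·Dx + (1 + 2·x + x^2)·Dx^2  (order 2).
h: a_k = 0, -2, -4, -8/3, 2/3, 8/15, …
ICs: h(0) = 0, h′(0) = -2.

f: a_k = -2, -4, -4, -8/3, -4/3, -8/15, …
f∘r: x↦r, Dx↦Dx/r' in L_f ⇒ L₀.
∫: right-multiply L₀ by Dx.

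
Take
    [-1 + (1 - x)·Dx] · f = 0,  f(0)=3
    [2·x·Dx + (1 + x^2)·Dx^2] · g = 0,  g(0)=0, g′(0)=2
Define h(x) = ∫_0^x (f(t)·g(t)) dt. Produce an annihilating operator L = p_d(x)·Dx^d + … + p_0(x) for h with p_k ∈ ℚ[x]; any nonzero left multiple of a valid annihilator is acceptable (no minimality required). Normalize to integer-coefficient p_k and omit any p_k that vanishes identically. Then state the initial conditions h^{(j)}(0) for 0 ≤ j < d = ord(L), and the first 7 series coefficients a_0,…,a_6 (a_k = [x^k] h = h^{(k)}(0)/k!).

L = 2·x·Dx + (2 - 2·x + 4·x^2)·Dx^2 + (-1 + x - x^2 + x^3)·Dx^3  (order 3).
h: a_k = 0, 0, 3, 2, 1, 4/5, 13/15, …
ICs: h(0) = 0, h′(0) = 0, h′′(0) = 6.

f: a_k = 3, 3, 3, 3, 3, 3, 3, …
g: a_k = 0, 2, 0, -2/3, 0, 2/5, 0, …
h₀=f·g: eliminate ⇒ L₀, order ≤ 1·2.
h=∫h₀ ⇒ L = L₀·Dx.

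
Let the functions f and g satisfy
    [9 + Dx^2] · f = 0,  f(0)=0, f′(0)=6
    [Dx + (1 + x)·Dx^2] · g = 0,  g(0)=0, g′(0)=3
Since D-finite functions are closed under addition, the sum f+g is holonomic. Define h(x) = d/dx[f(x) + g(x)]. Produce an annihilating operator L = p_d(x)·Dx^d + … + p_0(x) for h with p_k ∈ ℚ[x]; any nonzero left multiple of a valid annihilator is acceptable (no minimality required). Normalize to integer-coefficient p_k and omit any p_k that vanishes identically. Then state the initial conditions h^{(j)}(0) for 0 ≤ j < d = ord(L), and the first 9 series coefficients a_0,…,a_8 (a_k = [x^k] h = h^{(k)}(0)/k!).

L = (135 + 162·x + 81·x^2) + (99 + 261·x + 243·x^2 + 81·x^3)·Dx + (15 + 18·x + 9·x^2)·Dx^2 + (11 + 29·x + 27·x^2 + 9·x^3)·Dx^3  (order 3).
h: a_k = 9, -3, -24, -3, 93/4, -3, -123/40, -3, 8907/2240, …
ICs: h(0) = 9, h′(0) = -3, h′′(0) = -48.

f: a_k = 0, 6, 0, -9, 0, 81/20, 0, -243/280, 0, …
g: a_k = 0, 3, -3/2, 1, -3/4, 3/5, -1/2, 3/7, -3/8, …
f+g: L₀ = lclm(L_f,L_g), ord ≤ 2+2.
Differentiate: ansatz ord ≤ ord L₀ ⇒ L.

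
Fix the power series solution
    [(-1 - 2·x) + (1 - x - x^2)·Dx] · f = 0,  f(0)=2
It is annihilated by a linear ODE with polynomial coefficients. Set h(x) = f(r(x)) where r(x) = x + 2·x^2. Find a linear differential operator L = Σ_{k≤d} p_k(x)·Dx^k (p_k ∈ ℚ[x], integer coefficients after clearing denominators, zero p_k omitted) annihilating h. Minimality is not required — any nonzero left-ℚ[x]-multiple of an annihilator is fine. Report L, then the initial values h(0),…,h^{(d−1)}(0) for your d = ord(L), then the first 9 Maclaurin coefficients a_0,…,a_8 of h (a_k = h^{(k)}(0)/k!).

f: a_k = 2, 2, 4, 6, 10, 16, 26, 42, 68, …
L₀ from L_f via x↦r, Dx↦r'^{-1}Dx.
L = (1 + 6·x + 12·x^2 + 16·x^3) + (-1 + x + 3·x^2 + 4·x^3 + 4·x^4)·Dx  (order 1).
h: a_k = 2, 2, 8, 22, 62, 168, 474, 1314, 3656, …
ICs: h(0) = 2.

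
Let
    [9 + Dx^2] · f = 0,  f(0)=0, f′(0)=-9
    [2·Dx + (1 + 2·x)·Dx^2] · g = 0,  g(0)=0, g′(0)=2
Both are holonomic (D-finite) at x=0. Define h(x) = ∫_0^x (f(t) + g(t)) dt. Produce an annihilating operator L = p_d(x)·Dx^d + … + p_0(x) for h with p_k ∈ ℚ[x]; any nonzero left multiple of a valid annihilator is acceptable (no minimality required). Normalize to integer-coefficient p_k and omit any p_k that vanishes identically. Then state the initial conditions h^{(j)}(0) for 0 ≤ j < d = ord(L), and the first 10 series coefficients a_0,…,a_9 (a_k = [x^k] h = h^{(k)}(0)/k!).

L = (594 + 648·x + 648·x^2)·Dx^2 + (153 + 630·x + 972·x^2 + 648·x^3)·Dx^3 + (66 + 72·x + 72·x^2)·Dx^4 + (17 + 70·x + 108·x^2 + 72·x^3)·Dx^5  (order 5).
h: a_k = 0, 0, -7/2, -2/3, 97/24, -4/5, 13/240, -32/21, 1567/640, -32/9, …
ICs: h(0) = 0, h′(0) = 0, h′′(0) = -7, h′′′(0) = -4, h′′′′(0) = 97.

f: a_k = 0, -9, 0, 27/2, 0, -243/40, 0, 729/560, 0, -729/4480, …
g: a_k = 0, 2, -2, 8/3, -4, 32/5, -32/3, 128/7, -32, 512/9, …
f+g: L₀ = lclm(L_f,L_g), ord ≤ 2+2.
h=∫₀ˣh₀: take L = L₀·Dx.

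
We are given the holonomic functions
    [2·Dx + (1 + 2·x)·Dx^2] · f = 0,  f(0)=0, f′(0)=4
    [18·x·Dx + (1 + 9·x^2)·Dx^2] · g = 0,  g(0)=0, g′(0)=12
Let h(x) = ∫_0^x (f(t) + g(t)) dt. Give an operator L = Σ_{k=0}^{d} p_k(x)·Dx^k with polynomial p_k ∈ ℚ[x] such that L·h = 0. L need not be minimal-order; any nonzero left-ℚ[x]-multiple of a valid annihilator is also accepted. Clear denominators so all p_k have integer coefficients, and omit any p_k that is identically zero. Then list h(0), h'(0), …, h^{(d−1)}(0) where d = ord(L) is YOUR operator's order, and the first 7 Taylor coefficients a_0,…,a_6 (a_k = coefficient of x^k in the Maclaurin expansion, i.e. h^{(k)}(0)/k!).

L = (-18 - 108·x + 486·x^2 + 324·x^3)·Dx^2 + (-13 - 36·x + 135·x^2 + 972·x^3 + 648·x^4)·Dx^3 + (-1 + 7·x + 18·x^2 + 81·x^3 + 243·x^4 + 162·x^5)·Dx^4  (order 4).
h: a_k = 0, 0, 8, -4/3, -23/3, -8/5, 518/15, …
ICs: h(0) = 0, h′(0) = 0, h′′(0) = 16, h′′′(0) = -8.

f: a_k = 0, 4, -4, 16/3, -8, 64/5, -64/3, …
g: a_k = 0, 12, 0, -36, 0, 972/5, 0, …
Sum ⇒ L₀ = lclm(L_f,L_g) in ℚ(x)⟨Dx⟩.
∫: right-multiply L₀ by Dx.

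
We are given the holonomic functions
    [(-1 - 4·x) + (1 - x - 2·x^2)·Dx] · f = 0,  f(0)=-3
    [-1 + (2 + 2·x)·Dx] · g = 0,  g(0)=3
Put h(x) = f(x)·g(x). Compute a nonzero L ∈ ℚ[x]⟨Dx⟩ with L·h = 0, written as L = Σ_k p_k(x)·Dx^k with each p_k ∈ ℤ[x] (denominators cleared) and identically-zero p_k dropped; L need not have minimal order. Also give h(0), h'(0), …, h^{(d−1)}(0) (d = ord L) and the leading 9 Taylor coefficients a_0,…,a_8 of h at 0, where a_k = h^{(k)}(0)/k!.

L = (3 + 6·x) + (-2 + 2·x + 4·x^2)·Dx  (order 1).
h: a_k = -9, -27/2, -243/8, -927/16, -15147/128, -60021/256, -482247/1024, -1925127/2048, -61661979/32768, …
ICs: h(0) = -9.

f: a_k = -3, -3, -9, -15, -33, -63, -129, -255, -513, …
g: a_k = 3, 3/2, -3/8, 3/16, -15/128, 21/256, -63/1024, 99/2048, -1287/32768, …
L₀ := L_f ⊗_s L_g (sym. prod.), ord ≤ 1.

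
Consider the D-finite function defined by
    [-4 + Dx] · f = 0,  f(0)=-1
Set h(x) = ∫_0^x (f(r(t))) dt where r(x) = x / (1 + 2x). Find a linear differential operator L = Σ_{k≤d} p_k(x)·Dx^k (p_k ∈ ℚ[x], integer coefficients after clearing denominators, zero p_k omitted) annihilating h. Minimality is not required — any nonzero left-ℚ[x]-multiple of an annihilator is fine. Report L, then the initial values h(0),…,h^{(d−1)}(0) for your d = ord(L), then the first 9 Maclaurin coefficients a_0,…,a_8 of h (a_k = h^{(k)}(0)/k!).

L = -4·Dx + (1 + 4·x + 4·x^2)·Dx^2  (order 2).
h: a_k = 0, -1, -2, 0, 4/3, -32/15, 32/15, -256/315, -160/63, …
ICs: h(0) = 0, h′(0) = -1.

f: a_k = -1, -4, -8, -32/3, -32/3, -128/15, -256/45, -1024/315, -512/315, …
h₀=f(r): pull back L_f along r ⇒ L₀.
h=∫h₀ ⇒ L = L₀·Dx.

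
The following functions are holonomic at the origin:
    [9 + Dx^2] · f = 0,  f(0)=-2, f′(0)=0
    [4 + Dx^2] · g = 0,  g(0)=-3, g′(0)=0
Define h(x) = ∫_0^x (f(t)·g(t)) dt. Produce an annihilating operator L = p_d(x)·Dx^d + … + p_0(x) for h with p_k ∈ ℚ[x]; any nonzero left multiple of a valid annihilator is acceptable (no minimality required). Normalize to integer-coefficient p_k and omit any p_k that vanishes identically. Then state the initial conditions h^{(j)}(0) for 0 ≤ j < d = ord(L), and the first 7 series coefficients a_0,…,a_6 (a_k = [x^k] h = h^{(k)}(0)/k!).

L = 25·Dx + 26·Dx^3 + Dx^5  (order 5).
h: a_k = 0, 6, 0, -13, 0, 313/20, 0, …
ICs: h(0) = 0, h′(0) = 6, h′′(0) = 0, h′′′(0) = -78, h′′′′(0) = 0.

f: a_k = -2, 0, 9, 0, -27/4, 0, 81/40, …
g: a_k = -3, 0, 6, 0, -2, 0, 4/15, …
Product ⇒ symmetric product L₀, ord ≤ 4.
h=∫₀ˣh₀: take L = L₀·Dx.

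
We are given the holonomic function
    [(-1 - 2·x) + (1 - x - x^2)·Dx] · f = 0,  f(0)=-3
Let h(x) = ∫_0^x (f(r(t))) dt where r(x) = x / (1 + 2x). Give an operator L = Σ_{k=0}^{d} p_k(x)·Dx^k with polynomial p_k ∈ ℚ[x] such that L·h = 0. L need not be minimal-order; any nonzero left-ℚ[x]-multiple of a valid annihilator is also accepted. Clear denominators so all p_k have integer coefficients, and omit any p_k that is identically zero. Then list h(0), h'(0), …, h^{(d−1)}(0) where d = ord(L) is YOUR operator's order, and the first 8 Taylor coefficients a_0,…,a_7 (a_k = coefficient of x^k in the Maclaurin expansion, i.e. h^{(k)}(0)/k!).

f: a_k = -3, -3, -6, -9, -15, -24, -39, -63, …
L₀ from L_f via x↦r, Dx↦r'^{-1}Dx.
h=∫₀ˣh₀: take L = L₀·Dx.
L = (-1 - 4·x)·Dx + (1 + 5·x + 7·x^2 + 2·x^3)·Dx^2  (order 2).
h: a_k = 0, -3, -3/2, 0, 3/4, -9/5, 4, -9, …
ICs: h(0) = 0, h′(0) = -3.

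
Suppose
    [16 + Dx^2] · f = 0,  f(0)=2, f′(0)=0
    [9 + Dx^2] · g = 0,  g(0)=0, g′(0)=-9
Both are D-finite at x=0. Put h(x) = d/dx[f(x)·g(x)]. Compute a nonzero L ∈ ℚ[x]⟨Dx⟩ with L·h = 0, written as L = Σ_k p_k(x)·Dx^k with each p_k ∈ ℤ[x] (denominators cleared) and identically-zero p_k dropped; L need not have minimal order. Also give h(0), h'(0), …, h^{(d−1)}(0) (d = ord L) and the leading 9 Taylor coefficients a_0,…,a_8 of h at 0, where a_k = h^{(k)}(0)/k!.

f: a_k = 2, 0, -16, 0, 64/3, 0, -512/45, 0, 1024/315, …
g: a_k = 0, -9, 0, 27/2, 0, -243/40, 0, 729/560, 0, …
f·g: L₀ = L_f ⊗_s L_g, ord ≤ 2·2.
Derive L from L₀ (diff closure).
L = 49 + 50·Dx^2 + Dx^4  (order 4).
h: a_k = -18, 0, 513, 0, -8403/4, 0, 137257/40, 0, -6725601/2240, …
ICs: h(0) = -18, h′(0) = 0, h′′(0) = 1026, h′′′(0) = 0.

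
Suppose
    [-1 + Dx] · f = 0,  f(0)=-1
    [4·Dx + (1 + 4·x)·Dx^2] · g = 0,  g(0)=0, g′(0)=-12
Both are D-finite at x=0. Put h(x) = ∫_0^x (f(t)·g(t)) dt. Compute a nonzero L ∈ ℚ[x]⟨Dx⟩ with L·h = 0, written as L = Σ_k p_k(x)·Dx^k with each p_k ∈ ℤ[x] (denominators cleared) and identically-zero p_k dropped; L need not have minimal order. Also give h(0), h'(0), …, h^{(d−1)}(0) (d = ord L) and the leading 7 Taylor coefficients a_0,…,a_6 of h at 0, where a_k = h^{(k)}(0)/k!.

L = (-3 + 4·x)·Dx + (2 - 8·x)·Dx^2 + (1 + 4·x)·Dx^3  (order 3).
h: a_k = 0, 0, 6, -4, 23/2, -138/5, 1503/20, …
ICs: h(0) = 0, h′(0) = 0, h′′(0) = 12.

f: a_k = -1, -1, -1/2, -1/6, -1/24, -1/120, -1/720, …
g: a_k = 0, -12, 24, -64, 192, -3072/5, 2048, …
h₀=f·g: eliminate ⇒ L₀, order ≤ 1·2.
h=∫₀ˣh₀: take L = L₀·Dx.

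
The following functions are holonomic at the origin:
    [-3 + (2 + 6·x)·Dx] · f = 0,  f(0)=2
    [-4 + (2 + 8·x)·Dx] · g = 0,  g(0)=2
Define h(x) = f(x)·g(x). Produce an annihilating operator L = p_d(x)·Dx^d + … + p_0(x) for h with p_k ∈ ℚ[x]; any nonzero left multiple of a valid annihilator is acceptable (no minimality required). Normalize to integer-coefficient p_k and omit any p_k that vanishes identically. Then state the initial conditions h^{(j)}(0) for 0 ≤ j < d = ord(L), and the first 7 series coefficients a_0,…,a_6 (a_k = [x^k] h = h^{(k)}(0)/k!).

f: a_k = 2, 3, -9/4, 27/8, -405/64, 1701/128, -15309/512, …
g: a_k = 2, 4, -4, 8, -20, 56, -168, …
L₀ := L_f ⊗_s L_g (sym. prod.), ord ≤ 1.
L = (-7 - 24·x) + (2 + 14·x + 24·x^2)·Dx  (order 1).
h: a_k = 4, 14, -1/2, 7/4, -197/32, 1393/64, -19797/256, …
ICs: h(0) = 4.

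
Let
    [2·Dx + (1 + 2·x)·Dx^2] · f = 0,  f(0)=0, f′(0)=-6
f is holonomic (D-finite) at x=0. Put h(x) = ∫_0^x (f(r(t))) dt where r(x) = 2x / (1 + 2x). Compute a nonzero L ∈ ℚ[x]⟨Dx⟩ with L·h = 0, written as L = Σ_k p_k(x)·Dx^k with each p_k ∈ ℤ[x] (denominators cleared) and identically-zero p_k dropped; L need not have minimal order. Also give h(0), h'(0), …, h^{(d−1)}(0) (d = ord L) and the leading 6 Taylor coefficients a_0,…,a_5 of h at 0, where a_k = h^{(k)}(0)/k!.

f: a_k = 0, -6, 6, -8, 12, -96/5, …
Change of var in L_f (x↦r) gives L₀.
h=∫h₀ ⇒ L = L₀·Dx.
L = (8 + 24·x)·Dx^2 + (1 + 8·x + 12·x^2)·Dx^3  (order 3).
h: a_k = 0, 0, -6, 16, -52, 192, …
ICs: h(0) = 0, h′(0) = 0, h′′(0) = -12.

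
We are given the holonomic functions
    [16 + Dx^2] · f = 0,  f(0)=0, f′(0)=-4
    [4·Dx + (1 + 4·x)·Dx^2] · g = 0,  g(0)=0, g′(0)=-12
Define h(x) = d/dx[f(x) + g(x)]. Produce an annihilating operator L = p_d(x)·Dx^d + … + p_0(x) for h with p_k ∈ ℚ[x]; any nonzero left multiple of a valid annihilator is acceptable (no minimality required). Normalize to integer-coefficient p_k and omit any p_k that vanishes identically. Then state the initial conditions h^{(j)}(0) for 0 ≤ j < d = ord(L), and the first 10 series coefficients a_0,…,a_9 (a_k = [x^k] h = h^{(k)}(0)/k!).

f: a_k = 0, -4, 0, 32/3, 0, -128/15, 0, 1024/315, 0, -2048/2835, …
g: a_k = 0, -12, 24, -64, 192, -3072/5, 2048, -49152/7, 24576, -262144/3, …
h₀=f+g: left-lcm gives L₀, ord ≤ 4.
h=h₀': d/dx-closure on L₀ ⇒ L.
L = (448 + 512·x + 1024·x^2) + (48 + 320·x + 768·x^2 + 1024·x^3)·Dx + (28 + 32·x + 64·x^2)·Dx^2 + (3 + 20·x + 48·x^2 + 64·x^3)·Dx^3  (order 3).
h: a_k = -16, 48, -160, 768, -9344/3, 12288, -2210816/45, 196608, -247728128/315, 3145728, …
ICs: h(0) = -16, h′(0) = 48, h′′(0) = -320.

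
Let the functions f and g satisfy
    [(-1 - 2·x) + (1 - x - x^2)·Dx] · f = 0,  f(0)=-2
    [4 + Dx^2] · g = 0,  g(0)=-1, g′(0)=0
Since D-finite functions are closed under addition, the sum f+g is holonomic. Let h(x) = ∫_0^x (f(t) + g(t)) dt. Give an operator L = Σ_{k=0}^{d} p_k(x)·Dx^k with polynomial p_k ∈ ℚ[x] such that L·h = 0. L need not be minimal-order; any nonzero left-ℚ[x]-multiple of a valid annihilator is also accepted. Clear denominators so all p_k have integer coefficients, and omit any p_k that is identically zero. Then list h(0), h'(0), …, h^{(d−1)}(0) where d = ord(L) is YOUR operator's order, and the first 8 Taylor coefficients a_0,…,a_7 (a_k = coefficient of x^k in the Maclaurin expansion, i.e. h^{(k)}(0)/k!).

L = (44 + 96·x + 32·x^2 + 48·x^3 + 40·x^4 + 16·x^5)·Dx + (-16 + 20·x + 8·x^2 - 16·x^3 + 12·x^4 + 24·x^5 + 8·x^6)·Dx^2 + (11 + 24·x + 8·x^2 + 12·x^3 + 10·x^4 + 4·x^5)·Dx^3 + (-4 + 5·x + 2·x^2 - 4·x^3 + 3·x^4 + 6·x^5 + 2·x^6)·Dx^4  (order 4).
h: a_k = 0, -3, -1, -2/3, -3/2, -32/15, -8/3, -1166/315, …
ICs: h(0) = 0, h′(0) = -3, h′′(0) = -2, h′′′(0) = -4.

f: a_k = -2, -2, -4, -6, -10, -16, -26, -42, …
g: a_k = -1, 0, 2, 0, -2/3, 0, 4/45, 0, …
f+g: L₀ = lclm(L_f,L_g), ord ≤ 1+2.
∫: right-multiply L₀ by Dx.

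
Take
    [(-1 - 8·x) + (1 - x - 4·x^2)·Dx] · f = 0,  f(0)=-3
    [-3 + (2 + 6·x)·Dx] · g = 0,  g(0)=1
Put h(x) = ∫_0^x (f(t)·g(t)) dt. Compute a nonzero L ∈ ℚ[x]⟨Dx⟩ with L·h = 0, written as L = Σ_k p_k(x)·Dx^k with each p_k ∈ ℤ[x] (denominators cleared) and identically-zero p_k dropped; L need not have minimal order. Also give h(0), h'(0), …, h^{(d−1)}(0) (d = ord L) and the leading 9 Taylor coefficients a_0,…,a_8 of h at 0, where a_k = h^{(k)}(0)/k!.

L = (5 + 19·x + 36·x^2)·Dx + (-2 - 4·x + 14·x^2 + 24·x^3)·Dx^2  (order 2).
h: a_k = 0, -3, -15/4, -43/8, -819/64, -13593/640, -28235/512, -727869/7168, -4382811/16384, …
ICs: h(0) = 0, h′(0) = -3.

f: a_k = -3, -3, -15, -27, -87, -195, -543, -1323, -3495, …
g: a_k = 1, 3/2, -9/8, 27/16, -405/128, 1701/256, -15309/1024, 72171/2048, -2814669/32768, …
L₀ := L_f ⊗_s L_g (sym. prod.), ord ≤ 1.
∫: right-multiply L₀ by Dx.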